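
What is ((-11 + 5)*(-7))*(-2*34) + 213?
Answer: -2643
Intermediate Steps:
((-11 + 5)*(-7))*(-2*34) + 213 = -6*(-7)*(-68) + 213 = 42*(-68) + 213 = -2856 + 213 = -2643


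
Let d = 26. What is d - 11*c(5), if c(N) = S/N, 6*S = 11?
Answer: 659/30 ≈ 21.967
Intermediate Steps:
S = 11/6 (S = (⅙)*11 = 11/6 ≈ 1.8333)
c(N) = 11/(6*N)
d - 11*c(5) = 26 - 121/(6*5) = 26 - 11*11/30 = 26 - 121/30 = 659/30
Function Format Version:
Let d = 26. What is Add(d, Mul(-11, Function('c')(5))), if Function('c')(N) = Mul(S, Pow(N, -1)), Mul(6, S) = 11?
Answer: Rational(659, 30) ≈ 21.967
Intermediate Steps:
S = Rational(11, 6) (S = Mul(Rational(1, 6), 11) = Rational(11, 6) ≈ 1.8333)
Function('c')(N) = Mul(Rational(11, 6), Pow(N, -1))
Add(d, Mul(-11, Function('c')(5))) = Add(26, Mul(-11, Mul(Rational(11, 6), Pow(5, -1)))) = Add(26, Mul(-11, Mul(Rational(11, 6), Rational(1, 5)))) = Add(26, Mul(-11, Rational(11, 30))) = Add(26, Rational(-121, 30)) = Rational(659, 30)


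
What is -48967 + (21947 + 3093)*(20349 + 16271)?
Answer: 916915833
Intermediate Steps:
-48967 + (21947 + 3093)*(20349 + 16271) = -48967 + 25040*36620 = -48967 + 916964800 = 916915833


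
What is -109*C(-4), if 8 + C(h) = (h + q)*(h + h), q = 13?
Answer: 8720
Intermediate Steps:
C(h) = -8 + 2*h*(13 + h) (C(h) = -8 + (h + 13)*(h + h) = -8 + (13 + h)*(2*h) = -8 + 2*h*(13 + h))
-109*C(-4) = -109*(-8 + 2*(-4)**2 + 26*(-4)) = -109*(-8 + 2*16 - 104) = -109*(-8 + 32 - 104) = -109*(-80) = 8720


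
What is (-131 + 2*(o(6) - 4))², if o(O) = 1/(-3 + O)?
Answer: 172225/9 ≈ 19136.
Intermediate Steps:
(-131 + 2*(o(6) - 4))² = (-131 + 2*(1/(-3 + 6) - 4))² = (-131 + 2*(1/3 - 4))² = (-131 + 2*(⅓ - 4))² = (-131 + 2*(-11/3))² = (-131 - 22/3)² = (-415/3)² = 172225/9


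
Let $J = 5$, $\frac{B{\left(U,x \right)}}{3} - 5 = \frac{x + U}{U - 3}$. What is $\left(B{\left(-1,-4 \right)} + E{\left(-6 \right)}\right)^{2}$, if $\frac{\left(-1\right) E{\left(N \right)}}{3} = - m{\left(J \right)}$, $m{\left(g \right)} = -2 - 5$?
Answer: $\frac{81}{16} \approx 5.0625$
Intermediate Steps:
$B{\left(U,x \right)} = 15 + \frac{3 \left(U + x\right)}{-3 + U}$ ($B{\left(U,x \right)} = 15 + 3 \frac{x + U}{U - 3} = 15 + 3 \frac{U + x}{-3 + U} = 15 + \frac{3 \left(U + x\right)}{-3 + U}$)
$m{\left(g \right)} = -7$
$E{\left(N \right)} = -21$ ($E{\left(N \right)} = - 3 \left(\left(-1\right) \left(-7\right)\right) = \left(-3\right) 7 = -21$)
$\left(B{\left(-1,-4 \right)} + E{\left(-6 \right)}\right)^{2} = \left(\frac{3 \left(-15 - 4 + 6 \left(-1\right)\right)}{-3 - 1} - 21\right)^{2} = \left(\frac{3 \left(-15 - 4 - 6\right)}{-4} - 21\right)^{2} = \left(3 \left(- \frac{1}{4}\right) \left(-25\right) - 21\right)^{2} = \left(\frac{75}{4} - 21\right)^{2} = \left(- \frac{9}{4}\right)^{2} = \frac{81}{16}$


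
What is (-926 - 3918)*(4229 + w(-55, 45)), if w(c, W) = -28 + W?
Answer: -20567624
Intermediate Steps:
(-926 - 3918)*(4229 + w(-55, 45)) = (-926 - 3918)*(4229 + (-28 + 45)) = -4844*(4229 + 17) = -4844*4246 = -20567624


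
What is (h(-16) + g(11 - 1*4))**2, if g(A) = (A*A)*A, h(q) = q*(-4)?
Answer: 165649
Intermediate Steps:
h(q) = -4*q
g(A) = A**3 (g(A) = A**2*A = A**3)
(h(-16) + g(11 - 1*4))**2 = (-4*(-16) + (11 - 1*4)**3)**2 = (64 + (11 - 4)**3)**2 = (64 + 7**3)**2 = (64 + 343)**2 = 407**2 = 165649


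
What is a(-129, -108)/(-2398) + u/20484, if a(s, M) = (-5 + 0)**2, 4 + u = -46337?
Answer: -6202101/2728924 ≈ -2.2727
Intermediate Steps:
u = -46341 (u = -4 - 46337 = -46341)
a(s, M) = 25 (a(s, M) = (-5)**2 = 25)
a(-129, -108)/(-2398) + u/20484 = 25/(-2398) - 46341/20484 = 25*(-1/2398) - 46341*1/20484 = -25/2398 - 5149/2276 = -6202101/2728924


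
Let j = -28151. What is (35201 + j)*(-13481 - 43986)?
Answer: -405142350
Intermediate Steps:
(35201 + j)*(-13481 - 43986) = (35201 - 28151)*(-13481 - 43986) = 7050*(-57467) = -405142350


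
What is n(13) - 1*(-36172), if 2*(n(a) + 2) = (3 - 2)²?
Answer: 72341/2 ≈ 36171.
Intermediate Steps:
n(a) = -3/2 (n(a) = -2 + (3 - 2)²/2 = -2 + (½)*1² = -2 + (½)*1 = -2 + ½ = -3/2)
n(13) - 1*(-36172) = -3/2 - 1*(-36172) = -3/2 + 36172 = 72341/2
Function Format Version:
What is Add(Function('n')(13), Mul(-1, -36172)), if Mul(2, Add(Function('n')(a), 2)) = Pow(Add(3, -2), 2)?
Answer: Rational(72341, 2) ≈ 36171.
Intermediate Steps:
Function('n')(a) = Rational(-3, 2) (Function('n')(a) = Add(-2, Mul(Rational(1, 2), Pow(Add(3, -2), 2))) = Add(-2, Mul(Rational(1, 2), Pow(1, 2))) = Add(-2, Mul(Rational(1, 2), 1)) = Add(-2, Rational(1, 2)) = Rational(-3, 2))
Add(Function('n')(13), Mul(-1, -36172)) = Add(Rational(-3, 2), Mul(-1, -36172)) = Add(Rational(-3, 2), 36172) = Rational(72341, 2)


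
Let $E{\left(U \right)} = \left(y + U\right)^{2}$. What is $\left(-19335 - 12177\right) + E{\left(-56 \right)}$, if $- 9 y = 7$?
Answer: $- \frac{2291351}{81} \approx -28288.0$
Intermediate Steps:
$y = - \frac{7}{9}$ ($y = \left(- \frac{1}{9}\right) 7 = - \frac{7}{9} \approx -0.77778$)
$E{\left(U \right)} = \left(- \frac{7}{9} + U\right)^{2}$
$\left(-19335 - 12177\right) + E{\left(-56 \right)} = \left(-19335 - 12177\right) + \frac{\left(-7 + 9 \left(-56\right)\right)^{2}}{81} = -31512 + \frac{\left(-7 - 504\right)^{2}}{81} = -31512 + \frac{\left(-511\right)^{2}}{81} = -31512 + \frac{1}{81} \cdot 261121 = -31512 + \frac{261121}{81} = - \frac{2291351}{81}$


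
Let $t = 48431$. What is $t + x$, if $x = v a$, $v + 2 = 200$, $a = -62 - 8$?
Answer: $34571$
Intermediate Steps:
$a = -70$ ($a = -62 - 8 = -70$)
$v = 198$ ($v = -2 + 200 = 198$)
$x = -13860$ ($x = 198 \left(-70\right) = -13860$)
$t + x = 48431 - 13860 = 34571$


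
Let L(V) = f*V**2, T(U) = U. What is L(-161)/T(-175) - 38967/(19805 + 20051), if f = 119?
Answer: -17563799567/996400 ≈ -17627.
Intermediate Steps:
L(V) = 119*V**2
L(-161)/T(-175) - 38967/(19805 + 20051) = (119*(-161)**2)/(-175) - 38967/(19805 + 20051) = (119*25921)*(-1/175) - 38967/39856 = 3084599*(-1/175) - 38967*1/39856 = -440657/25 - 38967/39856 = -17563799567/996400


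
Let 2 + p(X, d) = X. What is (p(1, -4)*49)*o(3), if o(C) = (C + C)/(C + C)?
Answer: -49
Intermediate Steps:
o(C) = 1 (o(C) = (2*C)/((2*C)) = (2*C)*(1/(2*C)) = 1)
p(X, d) = -2 + X
(p(1, -4)*49)*o(3) = ((-2 + 1)*49)*1 = -1*49*1 = -49*1 = -49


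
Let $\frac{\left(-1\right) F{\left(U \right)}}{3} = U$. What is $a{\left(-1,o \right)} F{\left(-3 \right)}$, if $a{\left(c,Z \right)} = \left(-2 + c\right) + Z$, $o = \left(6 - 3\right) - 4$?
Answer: $-36$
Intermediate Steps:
$F{\left(U \right)} = - 3 U$
$o = -1$ ($o = 3 - 4 = -1$)
$a{\left(c,Z \right)} = -2 + Z + c$
$a{\left(-1,o \right)} F{\left(-3 \right)} = \left(-2 - 1 - 1\right) \left(\left(-3\right) \left(-3\right)\right) = \left(-4\right) 9 = -36$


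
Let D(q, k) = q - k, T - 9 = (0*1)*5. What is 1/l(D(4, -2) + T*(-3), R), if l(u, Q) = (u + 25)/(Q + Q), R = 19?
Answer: 19/2 ≈ 9.5000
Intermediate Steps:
T = 9 (T = 9 + (0*1)*5 = 9 + 0*5 = 9 + 0 = 9)
l(u, Q) = (25 + u)/(2*Q) (l(u, Q) = (25 + u)/((2*Q)) = (25 + u)*(1/(2*Q)) = (25 + u)/(2*Q))
1/l(D(4, -2) + T*(-3), R) = 1/((½)*(25 + ((4 - 1*(-2)) + 9*(-3)))/19) = 1/((½)*(1/19)*(25 + ((4 + 2) - 27))) = 1/((½)*(1/19)*(25 + (6 - 27))) = 1/((½)*(1/19)*(25 - 21)) = 1/((½)*(1/19)*4) = 1/(2/19) = 19/2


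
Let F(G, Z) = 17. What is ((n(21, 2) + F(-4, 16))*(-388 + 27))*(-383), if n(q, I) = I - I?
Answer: 2350471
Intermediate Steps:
n(q, I) = 0
((n(21, 2) + F(-4, 16))*(-388 + 27))*(-383) = ((0 + 17)*(-388 + 27))*(-383) = (17*(-361))*(-383) = -6137*(-383) = 2350471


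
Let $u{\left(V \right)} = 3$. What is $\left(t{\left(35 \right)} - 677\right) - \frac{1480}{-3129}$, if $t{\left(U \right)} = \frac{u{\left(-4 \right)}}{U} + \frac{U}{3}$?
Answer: $- \frac{10400399}{15645} \approx -664.77$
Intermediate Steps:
$t{\left(U \right)} = \frac{3}{U} + \frac{U}{3}$
$\left(t{\left(35 \right)} - 677\right) - \frac{1480}{-3129} = \left(\left(\frac{3}{35} + \frac{1}{3} \cdot 35\right) - 677\right) - \frac{1480}{-3129} = \left(\left(3 \cdot \frac{1}{35} + \frac{35}{3}\right) - 677\right) - - \frac{1480}{3129} = \left(\left(\frac{3}{35} + \frac{35}{3}\right) - 677\right) + \frac{1480}{3129} = \left(\frac{1234}{105} - 677\right) + \frac{1480}{3129} = - \frac{69851}{105} + \frac{1480}{3129} = - \frac{10400399}{15645}$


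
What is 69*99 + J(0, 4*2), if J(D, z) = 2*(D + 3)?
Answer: 6837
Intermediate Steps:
J(D, z) = 6 + 2*D (J(D, z) = 2*(3 + D) = 6 + 2*D)
69*99 + J(0, 4*2) = 69*99 + (6 + 2*0) = 6831 + (6 + 0) = 6831 + 6 = 6837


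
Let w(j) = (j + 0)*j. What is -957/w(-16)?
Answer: -957/256 ≈ -3.7383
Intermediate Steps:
w(j) = j**2 (w(j) = j*j = j**2)
-957/w(-16) = -957/((-16)**2) = -957/256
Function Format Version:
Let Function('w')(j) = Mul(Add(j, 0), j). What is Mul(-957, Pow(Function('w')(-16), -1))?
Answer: Rational(-957, 256) ≈ -3.7383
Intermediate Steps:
Function('w')(j) = Pow(j, 2) (Function('w')(j) = Mul(j, j) = Pow(j, 2))
Mul(-957, Pow(Function('w')(-16), -1)) = Mul(-957, Pow(Pow(-16, 2), -1)) = Mul(-957, Pow(256, -1)) = Mul(-957, Rational(1, 256)) = Rational(-957, 256)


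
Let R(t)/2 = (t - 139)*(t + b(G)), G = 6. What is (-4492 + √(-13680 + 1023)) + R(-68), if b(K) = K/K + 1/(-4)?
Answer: 46699/2 + I*√12657 ≈ 23350.0 + 112.5*I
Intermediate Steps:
b(K) = ¾ (b(K) = 1 + 1*(-¼) = 1 - ¼ = ¾)
R(t) = 2*(-139 + t)*(¾ + t) (R(t) = 2*((t - 139)*(t + ¾)) = 2*((-139 + t)*(¾ + t)) = 2*(-139 + t)*(¾ + t))
(-4492 + √(-13680 + 1023)) + R(-68) = (-4492 + √(-13680 + 1023)) + (-417/2 + 2*(-68)² - 553/2*(-68)) = (-4492 + √(-12657)) + (-417/2 + 2*4624 + 18802) = (-4492 + I*√12657) + (-417/2 + 9248 + 18802) = (-4492 + I*√12657) + 55683/2 = 46699/2 + I*√12657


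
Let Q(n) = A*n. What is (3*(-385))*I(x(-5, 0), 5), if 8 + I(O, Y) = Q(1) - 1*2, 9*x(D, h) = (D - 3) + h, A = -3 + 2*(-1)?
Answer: 17325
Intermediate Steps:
A = -5 (A = -3 - 2 = -5)
x(D, h) = -1/3 + D/9 + h/9 (x(D, h) = ((D - 3) + h)/9 = ((-3 + D) + h)/9 = (-3 + D + h)/9 = -1/3 + D/9 + h/9)
Q(n) = -5*n
I(O, Y) = -15 (I(O, Y) = -8 + (-5*1 - 1*2) = -8 + (-5 - 2) = -8 - 7 = -15)
(3*(-385))*I(x(-5, 0), 5) = (3*(-385))*(-15) = -1155*(-15) = 17325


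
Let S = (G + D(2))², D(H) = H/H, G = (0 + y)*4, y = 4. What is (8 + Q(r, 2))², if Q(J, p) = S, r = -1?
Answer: 88209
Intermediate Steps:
G = 16 (G = (0 + 4)*4 = 4*4 = 16)
D(H) = 1
S = 289 (S = (16 + 1)² = 17² = 289)
Q(J, p) = 289
(8 + Q(r, 2))² = (8 + 289)² = 297² = 88209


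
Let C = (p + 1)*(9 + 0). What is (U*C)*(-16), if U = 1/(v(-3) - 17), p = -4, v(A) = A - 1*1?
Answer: -144/7 ≈ -20.571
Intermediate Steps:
v(A) = -1 + A (v(A) = A - 1 = -1 + A)
U = -1/21 (U = 1/((-1 - 3) - 17) = 1/(-4 - 17) = 1/(-21) = -1/21 ≈ -0.047619)
C = -27 (C = (-4 + 1)*(9 + 0) = -3*9 = -27)
(U*C)*(-16) = -1/21*(-27)*(-16) = (9/7)*(-16) = -144/7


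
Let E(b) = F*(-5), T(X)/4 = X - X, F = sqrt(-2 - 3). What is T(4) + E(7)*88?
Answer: -440*I*sqrt(5) ≈ -983.87*I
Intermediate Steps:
F = I*sqrt(5) (F = sqrt(-5) = I*sqrt(5) ≈ 2.2361*I)
T(X) = 0 (T(X) = 4*(X - X) = 4*0 = 0)
E(b) = -5*I*sqrt(5) (E(b) = (I*sqrt(5))*(-5) = -5*I*sqrt(5))
T(4) + E(7)*88 = 0 - 5*I*sqrt(5)*88 = 0 - 440*I*sqrt(5) = -440*I*sqrt(5)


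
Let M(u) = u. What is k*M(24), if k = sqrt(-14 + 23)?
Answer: 72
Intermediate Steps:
k = 3 (k = sqrt(9) = 3)
k*M(24) = 3*24 = 72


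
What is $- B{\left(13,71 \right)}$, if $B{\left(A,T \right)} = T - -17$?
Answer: $-88$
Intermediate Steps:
$B{\left(A,T \right)} = 17 + T$ ($B{\left(A,T \right)} = T + 17 = 17 + T$)
$- B{\left(13,71 \right)} = - (17 + 71) = \left(-1\right) 88 = -88$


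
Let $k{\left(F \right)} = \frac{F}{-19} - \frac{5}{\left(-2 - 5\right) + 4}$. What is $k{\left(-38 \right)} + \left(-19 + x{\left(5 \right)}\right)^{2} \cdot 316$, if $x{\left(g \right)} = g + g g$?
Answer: $\frac{114719}{3} \approx 38240.0$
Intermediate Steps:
$x{\left(g \right)} = g + g^{2}$
$k{\left(F \right)} = \frac{5}{3} - \frac{F}{19}$ ($k{\left(F \right)} = F \left(- \frac{1}{19}\right) - \frac{5}{-7 + 4} = - \frac{F}{19} - \frac{5}{-3} = - \frac{F}{19} - - \frac{5}{3} = - \frac{F}{19} + \frac{5}{3} = \frac{5}{3} - \frac{F}{19}$)
$k{\left(-38 \right)} + \left(-19 + x{\left(5 \right)}\right)^{2} \cdot 316 = \left(\frac{5}{3} - -2\right) + \left(-19 + 5 \left(1 + 5\right)\right)^{2} \cdot 316 = \left(\frac{5}{3} + 2\right) + \left(-19 + 5 \cdot 6\right)^{2} \cdot 316 = \frac{11}{3} + \left(-19 + 30\right)^{2} \cdot 316 = \frac{11}{3} + 11^{2} \cdot 316 = \frac{11}{3} + 121 \cdot 316 = \frac{11}{3} + 38236 = \frac{114719}{3}$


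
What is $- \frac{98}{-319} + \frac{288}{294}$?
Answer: $\frac{20114}{15631} \approx 1.2868$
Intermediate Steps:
$- \frac{98}{-319} + \frac{288}{294} = \left(-98\right) \left(- \frac{1}{319}\right) + 288 \cdot \frac{1}{294} = \frac{98}{319} + \frac{48}{49} = \frac{20114}{15631}$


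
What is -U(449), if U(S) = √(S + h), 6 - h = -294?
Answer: -√749 ≈ -27.368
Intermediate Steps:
h = 300 (h = 6 - 1*(-294) = 6 + 294 = 300)
U(S) = √(300 + S) (U(S) = √(S + 300) = √(300 + S))
-U(449) = -√(300 + 449) = -√749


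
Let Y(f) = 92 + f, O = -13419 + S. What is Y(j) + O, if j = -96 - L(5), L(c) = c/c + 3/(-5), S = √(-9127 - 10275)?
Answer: -67117/5 + I*√19402 ≈ -13423.0 + 139.29*I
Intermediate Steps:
S = I*√19402 (S = √(-19402) = I*√19402 ≈ 139.29*I)
L(c) = ⅖ (L(c) = 1 + 3*(-⅕) = 1 - ⅗ = ⅖)
O = -13419 + I*√19402 ≈ -13419.0 + 139.29*I
j = -482/5 (j = -96 - 1*⅖ = -96 - ⅖ = -482/5 ≈ -96.400)
Y(j) + O = (92 - 482/5) + (-13419 + I*√19402) = -22/5 + (-13419 + I*√19402) = -67117/5 + I*√19402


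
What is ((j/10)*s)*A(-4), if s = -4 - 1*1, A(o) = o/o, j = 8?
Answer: -4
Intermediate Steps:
A(o) = 1
s = -5 (s = -4 - 1 = -5)
((j/10)*s)*A(-4) = ((8/10)*(-5))*1 = ((8*(1/10))*(-5))*1 = ((4/5)*(-5))*1 = -4*1 = -4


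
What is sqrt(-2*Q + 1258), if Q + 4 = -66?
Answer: sqrt(1398) ≈ 37.390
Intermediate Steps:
Q = -70 (Q = -4 - 66 = -70)
sqrt(-2*Q + 1258) = sqrt(-2*(-70) + 1258) = sqrt(140 + 1258) = sqrt(1398)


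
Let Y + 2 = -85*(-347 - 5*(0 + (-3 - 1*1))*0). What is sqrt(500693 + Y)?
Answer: sqrt(530186) ≈ 728.14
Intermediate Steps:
Y = 29493 (Y = -2 - 85*(-347 - 5*(0 + (-3 - 1*1))*0) = -2 - 85*(-347 - 5*(0 + (-3 - 1))*0) = -2 - 85*(-347 - 5*(0 - 4)*0) = -2 - 85*(-347 - 5*(-4)*0) = -2 - 85*(-347 + 20*0) = -2 - 85*(-347 + 0) = -2 - 85*(-347) = -2 + 29495 = 29493)
sqrt(500693 + Y) = sqrt(500693 + 29493) = sqrt(530186)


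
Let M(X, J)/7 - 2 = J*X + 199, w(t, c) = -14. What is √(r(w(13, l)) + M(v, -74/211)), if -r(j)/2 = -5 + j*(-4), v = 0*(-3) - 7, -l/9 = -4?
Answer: √58864991/211 ≈ 36.362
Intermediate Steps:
l = 36 (l = -9*(-4) = 36)
v = -7 (v = 0 - 7 = -7)
M(X, J) = 1407 + 7*J*X (M(X, J) = 14 + 7*(J*X + 199) = 14 + 7*(199 + J*X) = 14 + (1393 + 7*J*X) = 1407 + 7*J*X)
r(j) = 10 + 8*j (r(j) = -2*(-5 + j*(-4)) = -2*(-5 - 4*j) = 10 + 8*j)
√(r(w(13, l)) + M(v, -74/211)) = √((10 + 8*(-14)) + (1407 + 7*(-74/211)*(-7))) = √((10 - 112) + (1407 + 7*(-74*1/211)*(-7))) = √(-102 + (1407 + 7*(-74/211)*(-7))) = √(-102 + (1407 + 3626/211)) = √(-102 + 300503/211) = √(278981/211) = √58864991/211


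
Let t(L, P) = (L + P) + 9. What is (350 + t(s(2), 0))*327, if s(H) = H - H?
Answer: 117393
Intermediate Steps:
s(H) = 0
t(L, P) = 9 + L + P
(350 + t(s(2), 0))*327 = (350 + (9 + 0 + 0))*327 = (350 + 9)*327 = 359*327 = 117393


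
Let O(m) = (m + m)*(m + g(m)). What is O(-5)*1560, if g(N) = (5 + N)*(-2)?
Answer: 78000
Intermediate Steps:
g(N) = -10 - 2*N
O(m) = 2*m*(-10 - m) (O(m) = (m + m)*(m + (-10 - 2*m)) = (2*m)*(-10 - m) = 2*m*(-10 - m))
O(-5)*1560 = (2*(-5)*(-10 - 1*(-5)))*1560 = (2*(-5)*(-10 + 5))*1560 = (2*(-5)*(-5))*1560 = 50*1560 = 78000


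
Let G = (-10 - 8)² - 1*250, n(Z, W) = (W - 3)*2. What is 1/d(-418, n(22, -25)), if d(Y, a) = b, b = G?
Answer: 1/74 ≈ 0.013514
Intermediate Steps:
n(Z, W) = -6 + 2*W (n(Z, W) = (-3 + W)*2 = -6 + 2*W)
G = 74 (G = (-18)² - 250 = 324 - 250 = 74)
b = 74
d(Y, a) = 74
1/d(-418, n(22, -25)) = 1/74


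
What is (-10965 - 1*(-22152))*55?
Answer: 615285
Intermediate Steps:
(-10965 - 1*(-22152))*55 = (-10965 + 22152)*55 = 11187*55 = 615285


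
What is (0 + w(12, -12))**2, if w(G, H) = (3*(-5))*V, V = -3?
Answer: 2025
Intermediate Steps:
w(G, H) = 45 (w(G, H) = (3*(-5))*(-3) = -15*(-3) = 45)
(0 + w(12, -12))**2 = (0 + 45)**2 = 45**2 = 2025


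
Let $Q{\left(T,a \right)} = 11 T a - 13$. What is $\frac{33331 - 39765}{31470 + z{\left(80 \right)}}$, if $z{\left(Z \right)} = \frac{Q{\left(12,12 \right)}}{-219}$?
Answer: $- \frac{1409046}{6890359} \approx -0.2045$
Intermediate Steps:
$Q{\left(T,a \right)} = -13 + 11 T a$ ($Q{\left(T,a \right)} = 11 T a - 13 = -13 + 11 T a$)
$z{\left(Z \right)} = - \frac{1571}{219}$ ($z{\left(Z \right)} = \frac{-13 + 11 \cdot 12 \cdot 12}{-219} = \left(-13 + 1584\right) \left(- \frac{1}{219}\right) = 1571 \left(- \frac{1}{219}\right) = - \frac{1571}{219}$)
$\frac{33331 - 39765}{31470 + z{\left(80 \right)}} = \frac{33331 - 39765}{31470 - \frac{1571}{219}} = - \frac{6434}{\frac{6890359}{219}} = \left(-6434\right) \frac{219}{6890359} = - \frac{1409046}{6890359}$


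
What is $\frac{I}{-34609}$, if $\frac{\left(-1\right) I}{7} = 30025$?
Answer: $\frac{210175}{34609} \approx 6.0728$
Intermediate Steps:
$I = -210175$ ($I = \left(-7\right) 30025 = -210175$)
$\frac{I}{-34609} = - \frac{210175}{-34609} = \left(-210175\right) \left(- \frac{1}{34609}\right) = \frac{210175}{34609}$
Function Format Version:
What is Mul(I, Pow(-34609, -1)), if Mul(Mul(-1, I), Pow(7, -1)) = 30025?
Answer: Rational(210175, 34609) ≈ 6.0728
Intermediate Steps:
I = -210175 (I = Mul(-7, 30025) = -210175)
Mul(I, Pow(-34609, -1)) = Mul(-210175, Pow(-34609, -1)) = Mul(-210175, Rational(-1, 34609)) = Rational(210175, 34609)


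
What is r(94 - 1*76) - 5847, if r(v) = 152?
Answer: -5695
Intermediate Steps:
r(94 - 1*76) - 5847 = 152 - 5847 = -5695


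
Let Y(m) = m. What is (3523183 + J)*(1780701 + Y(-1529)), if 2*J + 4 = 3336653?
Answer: 9236584781790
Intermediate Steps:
J = 3336649/2 (J = -2 + (1/2)*3336653 = -2 + 3336653/2 = 3336649/2 ≈ 1.6683e+6)
(3523183 + J)*(1780701 + Y(-1529)) = (3523183 + 3336649/2)*(1780701 - 1529) = (10383015/2)*1779172 = 9236584781790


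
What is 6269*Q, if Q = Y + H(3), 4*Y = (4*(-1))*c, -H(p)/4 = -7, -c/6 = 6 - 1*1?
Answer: 363602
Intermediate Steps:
c = -30 (c = -6*(6 - 1*1) = -6*(6 - 1) = -6*5 = -30)
H(p) = 28 (H(p) = -4*(-7) = 28)
Y = 30 (Y = ((4*(-1))*(-30))/4 = (-4*(-30))/4 = (¼)*120 = 30)
Q = 58 (Q = 30 + 28 = 58)
6269*Q = 6269*58 = 363602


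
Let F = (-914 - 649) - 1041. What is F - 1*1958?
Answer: -4562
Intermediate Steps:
F = -2604 (F = -1563 - 1041 = -2604)
F - 1*1958 = -2604 - 1*1958 = -2604 - 1958 = -4562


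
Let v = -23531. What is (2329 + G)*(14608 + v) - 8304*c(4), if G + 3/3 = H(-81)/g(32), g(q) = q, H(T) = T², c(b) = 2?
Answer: -723803067/32 ≈ -2.2619e+7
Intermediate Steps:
G = 6529/32 (G = -1 + (-81)²/32 = -1 + 6561*(1/32) = -1 + 6561/32 = 6529/32 ≈ 204.03)
(2329 + G)*(14608 + v) - 8304*c(4) = (2329 + 6529/32)*(14608 - 23531) - 8304*2 = (81057/32)*(-8923) - 1*16608 = -723271611/32 - 16608 = -723803067/32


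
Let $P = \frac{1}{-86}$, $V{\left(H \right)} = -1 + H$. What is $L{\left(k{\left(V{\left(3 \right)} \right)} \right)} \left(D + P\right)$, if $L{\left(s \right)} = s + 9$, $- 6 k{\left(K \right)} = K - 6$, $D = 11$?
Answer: $\frac{9135}{86} \approx 106.22$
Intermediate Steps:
$k{\left(K \right)} = 1 - \frac{K}{6}$ ($k{\left(K \right)} = - \frac{K - 6}{6} = - \frac{-6 + K}{6} = 1 - \frac{K}{6}$)
$L{\left(s \right)} = 9 + s$
$P = - \frac{1}{86} \approx -0.011628$
$L{\left(k{\left(V{\left(3 \right)} \right)} \right)} \left(D + P\right) = \left(9 + \left(1 - \frac{-1 + 3}{6}\right)\right) \left(11 - \frac{1}{86}\right) = \left(9 + \left(1 - \frac{1}{3}\right)\right) \frac{945}{86} = \left(9 + \frac{2}{3}\right) \frac{945}{86} = \frac{29}{3} \cdot \frac{945}{86} = \frac{9135}{86}$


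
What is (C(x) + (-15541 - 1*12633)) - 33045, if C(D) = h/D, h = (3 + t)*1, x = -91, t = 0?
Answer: -5570932/91 ≈ -61219.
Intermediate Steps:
h = 3 (h = (3 + 0)*1 = 3*1 = 3)
C(D) = 3/D
(C(x) + (-15541 - 1*12633)) - 33045 = (3/(-91) + (-15541 - 1*12633)) - 33045 = (3*(-1/91) + (-15541 - 12633)) - 33045 = (-3/91 - 28174) - 33045 = -2563837/91 - 33045 = -5570932/91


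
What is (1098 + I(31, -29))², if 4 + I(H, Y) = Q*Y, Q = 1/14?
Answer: 233692369/196 ≈ 1.1923e+6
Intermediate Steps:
Q = 1/14 ≈ 0.071429
I(H, Y) = -4 + Y/14
(1098 + I(31, -29))² = (1098 + (-4 + (1/14)*(-29)))² = (1098 + (-4 - 29/14))² = (1098 - 85/14)² = (15287/14)² = 233692369/196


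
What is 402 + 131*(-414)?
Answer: -53832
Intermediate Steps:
402 + 131*(-414) = 402 - 54234 = -53832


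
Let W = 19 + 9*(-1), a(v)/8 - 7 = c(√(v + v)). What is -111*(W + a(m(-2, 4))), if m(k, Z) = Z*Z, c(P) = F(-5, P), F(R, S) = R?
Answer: -2886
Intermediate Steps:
c(P) = -5
m(k, Z) = Z²
a(v) = 16 (a(v) = 56 + 8*(-5) = 56 - 40 = 16)
W = 10 (W = 19 - 9 = 10)
-111*(W + a(m(-2, 4))) = -111*(10 + 16) = -111*26 = -2886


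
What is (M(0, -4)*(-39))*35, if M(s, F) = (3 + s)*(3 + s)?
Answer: -12285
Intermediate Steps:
M(s, F) = (3 + s)²
(M(0, -4)*(-39))*35 = ((3 + 0)²*(-39))*35 = (3²*(-39))*35 = (9*(-39))*35 = -351*35 = -12285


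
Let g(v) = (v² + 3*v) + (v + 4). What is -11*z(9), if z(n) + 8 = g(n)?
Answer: -1243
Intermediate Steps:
g(v) = 4 + v² + 4*v (g(v) = (v² + 3*v) + (4 + v) = 4 + v² + 4*v)
z(n) = -4 + n² + 4*n (z(n) = -8 + (4 + n² + 4*n) = -4 + n² + 4*n)
-11*z(9) = -11*(-4 + 9² + 4*9) = -11*(-4 + 81 + 36) = -11*113 = -1243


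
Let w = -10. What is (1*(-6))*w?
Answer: 60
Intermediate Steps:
(1*(-6))*w = (1*(-6))*(-10) = -6*(-10) = 60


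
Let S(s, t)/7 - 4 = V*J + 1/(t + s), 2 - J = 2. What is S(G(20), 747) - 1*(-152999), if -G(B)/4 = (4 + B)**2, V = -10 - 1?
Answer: 238263032/1557 ≈ 1.5303e+5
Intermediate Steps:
J = 0 (J = 2 - 1*2 = 2 - 2 = 0)
V = -11
G(B) = -4*(4 + B)**2
S(s, t) = 28 + 7/(s + t) (S(s, t) = 28 + 7*(-11*0 + 1/(t + s)) = 28 + 7*(0 + 1/(s + t)) = 28 + 7/(s + t))
S(G(20), 747) - 1*(-152999) = 7*(1 + 4*(-4*(4 + 20)**2) + 4*747)/(-4*(4 + 20)**2 + 747) - 1*(-152999) = 7*(1 + 4*(-4*24**2) + 2988)/(-4*24**2 + 747) + 152999 = 7*(1 + 4*(-4*576) + 2988)/(-4*576 + 747) + 152999 = 7*(1 + 4*(-2304) + 2988)/(-2304 + 747) + 152999 = 7*(1 - 9216 + 2988)/(-1557) + 152999 = 7*(-1/1557)*(-6227) + 152999 = 43589/1557 + 152999 = 238263032/1557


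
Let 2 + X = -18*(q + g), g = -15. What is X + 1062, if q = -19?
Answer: 1672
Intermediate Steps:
X = 610 (X = -2 - 18*(-19 - 15) = -2 - 18*(-34) = -2 + 612 = 610)
X + 1062 = 610 + 1062 = 1672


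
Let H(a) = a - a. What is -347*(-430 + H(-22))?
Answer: 149210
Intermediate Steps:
H(a) = 0
-347*(-430 + H(-22)) = -347*(-430 + 0) = -347*(-430) = 149210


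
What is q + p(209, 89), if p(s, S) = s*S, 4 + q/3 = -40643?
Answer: -103340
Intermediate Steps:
q = -121941 (q = -12 + 3*(-40643) = -12 - 121929 = -121941)
p(s, S) = S*s
q + p(209, 89) = -121941 + 89*209 = -121941 + 18601 = -103340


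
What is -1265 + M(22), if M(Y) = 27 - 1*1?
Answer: -1239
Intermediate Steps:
M(Y) = 26 (M(Y) = 27 - 1 = 26)
-1265 + M(22) = -1265 + 26 = -1239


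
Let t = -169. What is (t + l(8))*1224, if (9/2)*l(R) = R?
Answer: -204680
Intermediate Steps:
l(R) = 2*R/9
(t + l(8))*1224 = (-169 + (2/9)*8)*1224 = (-169 + 16/9)*1224 = -1505/9*1224 = -204680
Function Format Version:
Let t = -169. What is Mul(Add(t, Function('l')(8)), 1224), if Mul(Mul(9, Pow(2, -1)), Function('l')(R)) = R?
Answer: -204680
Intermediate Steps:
Function('l')(R) = Mul(Rational(2, 9), R)
Mul(Add(t, Function('l')(8)), 1224) = Mul(Add(-169, Mul(Rational(2, 9), 8)), 1224) = Mul(Add(-169, Rational(16, 9)), 1224) = Mul(Rational(-1505, 9), 1224) = -204680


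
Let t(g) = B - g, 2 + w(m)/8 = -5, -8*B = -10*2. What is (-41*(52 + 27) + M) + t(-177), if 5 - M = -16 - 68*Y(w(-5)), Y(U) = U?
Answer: -13693/2 ≈ -6846.5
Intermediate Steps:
B = 5/2 (B = -(-5)*2/4 = -⅛*(-20) = 5/2 ≈ 2.5000)
w(m) = -56 (w(m) = -16 + 8*(-5) = -16 - 40 = -56)
M = -3787 (M = 5 - (-16 - 68*(-56)) = 5 - (-16 + 3808) = 5 - 1*3792 = 5 - 3792 = -3787)
t(g) = 5/2 - g
(-41*(52 + 27) + M) + t(-177) = (-41*(52 + 27) - 3787) + (5/2 - 1*(-177)) = (-41*79 - 3787) + (5/2 + 177) = (-3239 - 3787) + 359/2 = -7026 + 359/2 = -13693/2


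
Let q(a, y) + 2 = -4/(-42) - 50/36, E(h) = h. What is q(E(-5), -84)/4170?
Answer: -83/105084 ≈ -0.00078984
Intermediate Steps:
q(a, y) = -415/126 (q(a, y) = -2 + (-4/(-42) - 50/36) = -2 + (-4*(-1/42) - 50*1/36) = -2 + (2/21 - 25/18) = -2 - 163/126 = -415/126)
q(E(-5), -84)/4170 = -415/126/4170 = -415/126*1/4170 = -83/105084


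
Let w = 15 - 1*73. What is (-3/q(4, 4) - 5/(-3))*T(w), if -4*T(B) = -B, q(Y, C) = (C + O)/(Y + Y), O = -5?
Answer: -2233/6 ≈ -372.17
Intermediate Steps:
q(Y, C) = (-5 + C)/(2*Y) (q(Y, C) = (C - 5)/(Y + Y) = (-5 + C)/((2*Y)) = (-5 + C)*(1/(2*Y)) = (-5 + C)/(2*Y))
w = -58 (w = 15 - 73 = -58)
T(B) = B/4 (T(B) = -(-1)*B/4 = B/4)
(-3/q(4, 4) - 5/(-3))*T(w) = (-3*8/(-5 + 4) - 5/(-3))*((1/4)*(-58)) = (-3/((1/2)*(1/4)*(-1)) - 5*(-1/3))*(-29/2) = (-3/(-1/8) + 5/3)*(-29/2) = (-3*(-8) + 5/3)*(-29/2) = (24 + 5/3)*(-29/2) = (77/3)*(-29/2) = -2233/6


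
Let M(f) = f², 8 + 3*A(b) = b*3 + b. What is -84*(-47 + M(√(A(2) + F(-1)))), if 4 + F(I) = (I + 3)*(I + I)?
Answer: 4620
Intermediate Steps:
A(b) = -8/3 + 4*b/3 (A(b) = -8/3 + (b*3 + b)/3 = -8/3 + (3*b + b)/3 = -8/3 + (4*b)/3 = -8/3 + 4*b/3)
F(I) = -4 + 2*I*(3 + I) (F(I) = -4 + (I + 3)*(I + I) = -4 + (3 + I)*(2*I) = -4 + 2*I*(3 + I))
-84*(-47 + M(√(A(2) + F(-1)))) = -84*(-47 + (√((-8/3 + (4/3)*2) + (-4 + 2*(-1)² + 6*(-1))))²) = -84*(-47 + (√((-8/3 + 8/3) + (-4 + 2*1 - 6)))²) = -84*(-47 + (√(0 + (-4 + 2 - 6)))²) = -84*(-47 + (√(0 - 8))²) = -84*(-47 + (√(-8))²) = -84*(-47 + (2*I*√2)²) = -84*(-47 - 8) = -84*(-55) = 4620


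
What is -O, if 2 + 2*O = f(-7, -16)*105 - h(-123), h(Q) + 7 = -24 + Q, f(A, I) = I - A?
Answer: 793/2 ≈ 396.50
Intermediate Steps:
h(Q) = -31 + Q (h(Q) = -7 + (-24 + Q) = -31 + Q)
O = -793/2 (O = -1 + ((-16 - 1*(-7))*105 - (-31 - 123))/2 = -1 + ((-16 + 7)*105 - 1*(-154))/2 = -1 + (-9*105 + 154)/2 = -1 + (-945 + 154)/2 = -1 + (½)*(-791) = -1 - 791/2 = -793/2 ≈ -396.50)
-O = -1*(-793/2) = 793/2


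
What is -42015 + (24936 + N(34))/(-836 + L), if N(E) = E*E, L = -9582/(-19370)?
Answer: -340232577055/8091869 ≈ -42046.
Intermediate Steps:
L = 4791/9685 (L = -9582*(-1/19370) = 4791/9685 ≈ 0.49468)
N(E) = E²
-42015 + (24936 + N(34))/(-836 + L) = -42015 + (24936 + 34²)/(-836 + 4791/9685) = -42015 + (24936 + 1156)/(-8091869/9685) = -42015 + 26092*(-9685/8091869) = -42015 - 252701020/8091869 = -340232577055/8091869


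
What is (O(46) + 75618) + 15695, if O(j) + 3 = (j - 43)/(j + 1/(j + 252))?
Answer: 1251769684/13709 ≈ 91310.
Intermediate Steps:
O(j) = -3 + (-43 + j)/(j + 1/(252 + j)) (O(j) = -3 + (j - 43)/(j + 1/(j + 252)) = -3 + (-43 + j)/(j + 1/(252 + j)))
(O(46) + 75618) + 15695 = ((-10839 - 547*46 - 2*46²)/(1 + 46² + 252*46) + 75618) + 15695 = ((-10839 - 25162 - 2*2116)/(1 + 2116 + 11592) + 75618) + 15695 = ((-10839 - 25162 - 4232)/13709 + 75618) + 15695 = ((1/13709)*(-40233) + 75618) + 15695 = (-40233/13709 + 75618) + 15695 = 1036606929/13709 + 15695 = 1251769684/13709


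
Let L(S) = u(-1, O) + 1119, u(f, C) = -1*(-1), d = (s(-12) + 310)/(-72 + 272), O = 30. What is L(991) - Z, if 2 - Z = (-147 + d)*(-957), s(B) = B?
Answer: 14037107/100 ≈ 1.4037e+5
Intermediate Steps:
d = 149/100 (d = (-12 + 310)/(-72 + 272) = 298/200 = 298*(1/200) = 149/100 ≈ 1.4900)
u(f, C) = 1
L(S) = 1120 (L(S) = 1 + 1119 = 1120)
Z = -13925107/100 (Z = 2 - (-147 + 149/100)*(-957) = 2 - (-14551)*(-957)/100 = 2 - 1*13925307/100 = 2 - 13925307/100 = -13925107/100 ≈ -1.3925e+5)
L(991) - Z = 1120 - 1*(-13925107/100) = 1120 + 13925107/100 = 14037107/100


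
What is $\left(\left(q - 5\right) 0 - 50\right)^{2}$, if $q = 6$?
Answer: $2500$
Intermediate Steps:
$\left(\left(q - 5\right) 0 - 50\right)^{2} = \left(\left(6 - 5\right) 0 - 50\right)^{2} = \left(1 \cdot 0 - 50\right)^{2} = \left(0 - 50\right)^{2} = \left(-50\right)^{2} = 2500$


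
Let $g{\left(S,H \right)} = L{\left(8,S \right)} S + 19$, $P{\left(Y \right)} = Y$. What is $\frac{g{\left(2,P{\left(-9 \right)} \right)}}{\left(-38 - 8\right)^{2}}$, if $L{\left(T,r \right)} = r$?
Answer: $\frac{1}{92} \approx 0.01087$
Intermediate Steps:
$g{\left(S,H \right)} = 19 + S^{2}$ ($g{\left(S,H \right)} = S S + 19 = S^{2} + 19 = 19 + S^{2}$)
$\frac{g{\left(2,P{\left(-9 \right)} \right)}}{\left(-38 - 8\right)^{2}} = \frac{19 + 2^{2}}{\left(-38 - 8\right)^{2}} = \frac{19 + 4}{\left(-46\right)^{2}} = \frac{23}{2116} = 23 \cdot \frac{1}{2116} = \frac{1}{92}$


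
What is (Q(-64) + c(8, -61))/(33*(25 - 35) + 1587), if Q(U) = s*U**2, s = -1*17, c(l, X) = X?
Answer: -23231/419 ≈ -55.444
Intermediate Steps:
s = -17
Q(U) = -17*U**2
(Q(-64) + c(8, -61))/(33*(25 - 35) + 1587) = (-17*(-64)**2 - 61)/(33*(25 - 35) + 1587) = (-17*4096 - 61)/(33*(-10) + 1587) = (-69632 - 61)/(-330 + 1587) = -69693/1257 = -69693*1/1257 = -23231/419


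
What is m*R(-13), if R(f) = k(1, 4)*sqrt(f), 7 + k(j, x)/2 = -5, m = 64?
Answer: -1536*I*sqrt(13) ≈ -5538.1*I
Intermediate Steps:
k(j, x) = -24 (k(j, x) = -14 + 2*(-5) = -14 - 10 = -24)
R(f) = -24*sqrt(f)
m*R(-13) = 64*(-24*I*sqrt(13)) = -1536*I*sqrt(13)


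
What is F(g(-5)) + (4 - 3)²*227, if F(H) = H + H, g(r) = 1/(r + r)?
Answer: 1134/5 ≈ 226.80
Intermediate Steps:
g(r) = 1/(2*r)
F(H) = 2*H
F(g(-5)) + (4 - 3)²*227 = 2*((½)/(-5)) + (4 - 3)²*227 = 2*((½)*(-⅕)) + 1²*227 = 2*(-⅒) + 1*227 = -⅕ + 227 = 1134/5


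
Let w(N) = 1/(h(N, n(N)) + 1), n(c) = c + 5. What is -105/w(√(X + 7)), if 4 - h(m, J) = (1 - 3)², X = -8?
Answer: -105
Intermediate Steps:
n(c) = 5 + c
h(m, J) = 0 (h(m, J) = 4 - (1 - 3)² = 4 - 1*(-2)² = 4 - 1*4 = 4 - 4 = 0)
w(N) = 1 (w(N) = 1/(0 + 1) = 1/1 = 1)
-105/w(√(X + 7)) = -105/1 = -105*1 = -105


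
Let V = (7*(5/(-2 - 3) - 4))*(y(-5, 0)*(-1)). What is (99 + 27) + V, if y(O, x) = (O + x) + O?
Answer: -224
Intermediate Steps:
y(O, x) = x + 2*O
V = -350 (V = (7*(5/(-2 - 3) - 4))*((0 + 2*(-5))*(-1)) = (7*(5/(-5) - 4))*((0 - 10)*(-1)) = (7*(-⅕*5 - 4))*(-10*(-1)) = (7*(-1 - 4))*10 = (7*(-5))*10 = -35*10 = -350)
(99 + 27) + V = (99 + 27) - 350 = 126 - 350 = -224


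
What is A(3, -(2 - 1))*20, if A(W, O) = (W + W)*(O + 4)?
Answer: 360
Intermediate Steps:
A(W, O) = 2*W*(4 + O) (A(W, O) = (2*W)*(4 + O) = 2*W*(4 + O))
A(3, -(2 - 1))*20 = (2*3*(4 - (2 - 1)))*20 = (2*3*(4 - 1*1))*20 = (2*3*(4 - 1))*20 = (2*3*3)*20 = 18*20 = 360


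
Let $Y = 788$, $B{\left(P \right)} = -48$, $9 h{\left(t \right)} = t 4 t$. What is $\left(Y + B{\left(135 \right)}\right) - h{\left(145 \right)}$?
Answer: $- \frac{77440}{9} \approx -8604.4$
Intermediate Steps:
$h{\left(t \right)} = \frac{4 t^{2}}{9}$ ($h{\left(t \right)} = \frac{t 4 t}{9} = \frac{4 t t}{9} = \frac{4 t^{2}}{9}$)
$\left(Y + B{\left(135 \right)}\right) - h{\left(145 \right)} = \left(788 - 48\right) - \frac{4 \cdot 145^{2}}{9} = 740 - \frac{4}{9} \cdot 21025 = 740 - \frac{84100}{9} = - \frac{77440}{9}$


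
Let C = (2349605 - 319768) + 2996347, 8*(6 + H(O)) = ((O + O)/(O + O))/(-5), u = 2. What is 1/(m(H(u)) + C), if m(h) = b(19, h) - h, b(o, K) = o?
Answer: 40/201048361 ≈ 1.9896e-7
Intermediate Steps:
H(O) = -241/40 (H(O) = -6 + (((O + O)/(O + O))/(-5))/8 = -6 + (((2*O)/((2*O)))*(-1/5))/8 = -6 + (((2*O)*(1/(2*O)))*(-1/5))/8 = -6 + (1*(-1/5))/8 = -6 + (1/8)*(-1/5) = -6 - 1/40 = -241/40)
m(h) = 19 - h
C = 5026184 (C = 2029837 + 2996347 = 5026184)
1/(m(H(u)) + C) = 1/((19 - 1*(-241/40)) + 5026184) = 1/((19 + 241/40) + 5026184) = 1/(1001/40 + 5026184) = 1/(201048361/40) = 40/201048361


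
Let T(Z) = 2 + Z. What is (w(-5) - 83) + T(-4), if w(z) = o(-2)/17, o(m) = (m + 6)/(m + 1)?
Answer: -1449/17 ≈ -85.235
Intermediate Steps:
o(m) = (6 + m)/(1 + m)
w(z) = -4/17 (w(z) = ((6 - 2)/(1 - 2))/17 = (4/(-1))*(1/17) = -1*4*(1/17) = -4*1/17 = -4/17)
(w(-5) - 83) + T(-4) = (-4/17 - 83) + (2 - 4) = -1415/17 - 2 = -1449/17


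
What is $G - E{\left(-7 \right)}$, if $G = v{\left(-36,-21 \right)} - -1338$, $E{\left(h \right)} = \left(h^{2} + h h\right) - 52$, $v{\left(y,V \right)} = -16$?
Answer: $1276$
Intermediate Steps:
$E{\left(h \right)} = -52 + 2 h^{2}$ ($E{\left(h \right)} = \left(h^{2} + h^{2}\right) - 52 = 2 h^{2} - 52 = -52 + 2 h^{2}$)
$G = 1322$ ($G = -16 - -1338 = -16 + 1338 = 1322$)
$G - E{\left(-7 \right)} = 1322 - \left(-52 + 2 \left(-7\right)^{2}\right) = 1322 - \left(-52 + 2 \cdot 49\right) = 1322 - \left(-52 + 98\right) = 1322 - 46 = 1276$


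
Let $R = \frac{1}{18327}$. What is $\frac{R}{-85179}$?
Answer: $- \frac{1}{1561075533} \approx -6.4058 \cdot 10^{-10}$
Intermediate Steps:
$R = \frac{1}{18327} \approx 5.4564 \cdot 10^{-5}$
$\frac{R}{-85179} = \frac{1}{18327 \left(-85179\right)} = \frac{1}{18327} \left(- \frac{1}{85179}\right) = - \frac{1}{1561075533}$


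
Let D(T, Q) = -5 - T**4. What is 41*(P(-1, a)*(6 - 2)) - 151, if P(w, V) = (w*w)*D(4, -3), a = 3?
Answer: -42955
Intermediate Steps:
P(w, V) = -261*w**2 (P(w, V) = (w*w)*(-5 - 1*4**4) = w**2*(-5 - 1*256) = w**2*(-5 - 256) = w**2*(-261) = -261*w**2)
41*(P(-1, a)*(6 - 2)) - 151 = 41*((-261*(-1)**2)*(6 - 2)) - 151 = 41*(-261*1*4) - 151 = 41*(-261*4) - 151 = 41*(-1044) - 151 = -42804 - 151 = -42955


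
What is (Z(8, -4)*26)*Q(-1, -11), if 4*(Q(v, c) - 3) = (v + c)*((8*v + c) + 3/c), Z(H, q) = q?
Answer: -69576/11 ≈ -6325.1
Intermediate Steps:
Q(v, c) = 3 + (c + v)*(c + 3/c + 8*v)/4 (Q(v, c) = 3 + ((v + c)*((8*v + c) + 3/c))/4 = 3 + ((c + v)*((c + 8*v) + 3/c))/4 = 3 + ((c + v)*(c + 3/c + 8*v))/4 = 3 + (c + v)*(c + 3/c + 8*v)/4)
(Z(8, -4)*26)*Q(-1, -11) = (-4*26)*((¼)*(3*(-1) - 11*(15 + (-11)² + 8*(-1)² + 9*(-11)*(-1)))/(-11)) = -26*(-1)*(-3 - 11*(15 + 121 + 8*1 + 99))/11 = -26*(-1)*(-3 - 11*(15 + 121 + 8 + 99))/11 = -26*(-1)*(-3 - 11*243)/11 = -26*(-1)*(-3 - 2673)/11 = -26*(-1)*(-2676)/11 = -104*669/11 = -69576/11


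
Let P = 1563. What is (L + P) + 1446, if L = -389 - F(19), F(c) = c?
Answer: 2601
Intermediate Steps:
L = -408 (L = -389 - 1*19 = -389 - 19 = -408)
(L + P) + 1446 = (-408 + 1563) + 1446 = 1155 + 1446 = 2601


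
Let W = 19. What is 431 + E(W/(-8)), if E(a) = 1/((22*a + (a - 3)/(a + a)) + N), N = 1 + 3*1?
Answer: 1543335/3581 ≈ 430.98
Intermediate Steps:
N = 4 (N = 1 + 3 = 4)
E(a) = 1/(4 + 22*a + (-3 + a)/(2*a)) (E(a) = 1/((22*a + (a - 3)/(a + a)) + 4) = 1/((22*a + (-3 + a)/((2*a))) + 4) = 1/((22*a + (-3 + a)*(1/(2*a))) + 4) = 1/((22*a + (-3 + a)/(2*a)) + 4) = 1/(4 + 22*a + (-3 + a)/(2*a)))
431 + E(W/(-8)) = 431 + 2*(19/(-8))/(-3 + 9*(19/(-8)) + 44*(19/(-8))²) = 431 + 2*(19*(-⅛))/(-3 + 9*(19*(-⅛)) + 44*(19*(-⅛))²) = 431 + 2*(-19/8)/(-3 + 9*(-19/8) + 44*(-19/8)²) = 431 + 2*(-19/8)/(-3 - 171/8 + 44*(361/64)) = 431 + 2*(-19/8)/(-3 - 171/8 + 3971/16) = 431 + 2*(-19/8)/(3581/16) = 431 + 2*(-19/8)*(16/3581) = 431 - 76/3581 = 1543335/3581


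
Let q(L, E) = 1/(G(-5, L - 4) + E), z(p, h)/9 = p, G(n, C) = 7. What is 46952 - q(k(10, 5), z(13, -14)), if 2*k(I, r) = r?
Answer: 5822047/124 ≈ 46952.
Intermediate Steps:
k(I, r) = r/2
z(p, h) = 9*p
q(L, E) = 1/(7 + E)
46952 - q(k(10, 5), z(13, -14)) = 46952 - 1/(7 + 9*13) = 46952 - 1/(7 + 117) = 46952 - 1/124 = 5822047/124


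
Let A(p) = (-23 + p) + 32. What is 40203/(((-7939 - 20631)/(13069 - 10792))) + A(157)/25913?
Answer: -2372129089283/740334410 ≈ -3204.1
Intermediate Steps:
A(p) = 9 + p
40203/(((-7939 - 20631)/(13069 - 10792))) + A(157)/25913 = 40203/(((-7939 - 20631)/(13069 - 10792))) + (9 + 157)/25913 = 40203/((-28570/2277)) + 166*(1/25913) = 40203/((-28570*1/2277)) + 166/25913 = 40203/(-28570/2277) + 166/25913 = 40203*(-2277/28570) + 166/25913 = -91542231/28570 + 166/25913 = -2372129089283/740334410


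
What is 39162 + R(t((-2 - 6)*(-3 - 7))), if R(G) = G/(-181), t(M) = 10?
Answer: 7088312/181 ≈ 39162.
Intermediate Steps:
R(G) = -G/181 (R(G) = G*(-1/181) = -G/181)
39162 + R(t((-2 - 6)*(-3 - 7))) = 39162 - 1/181*10 = 39162 - 10/181 = 7088312/181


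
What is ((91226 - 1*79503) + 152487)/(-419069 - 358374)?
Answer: -164210/777443 ≈ -0.21122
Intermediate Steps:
((91226 - 1*79503) + 152487)/(-419069 - 358374) = ((91226 - 79503) + 152487)/(-777443) = (11723 + 152487)*(-1/777443) = 164210*(-1/777443) = -164210/777443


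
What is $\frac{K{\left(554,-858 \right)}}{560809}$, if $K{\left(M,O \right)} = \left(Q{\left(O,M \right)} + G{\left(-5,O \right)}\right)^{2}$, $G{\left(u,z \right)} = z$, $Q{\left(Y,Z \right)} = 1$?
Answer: $\frac{734449}{560809} \approx 1.3096$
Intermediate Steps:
$K{\left(M,O \right)} = \left(1 + O\right)^{2}$
$\frac{K{\left(554,-858 \right)}}{560809} = \frac{\left(1 - 858\right)^{2}}{560809} = \left(-857\right)^{2} \cdot \frac{1}{560809} = 734449 \cdot \frac{1}{560809} = \frac{734449}{560809}$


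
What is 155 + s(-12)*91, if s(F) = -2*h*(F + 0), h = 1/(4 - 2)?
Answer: 1247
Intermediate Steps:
h = ½ (h = 1/2 = ½ ≈ 0.50000)
s(F) = -F (s(F) = -(F + 0) = -F)
155 + s(-12)*91 = 155 - 1*(-12)*91 = 155 + 12*91 = 155 + 1092 = 1247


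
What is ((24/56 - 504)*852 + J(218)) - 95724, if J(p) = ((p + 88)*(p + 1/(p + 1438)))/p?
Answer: -73630108537/140392 ≈ -5.2446e+5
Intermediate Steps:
J(p) = (88 + p)*(p + 1/(1438 + p))/p (J(p) = ((88 + p)*(p + 1/(1438 + p)))/p = (88 + p)*(p + 1/(1438 + p))/p)
((24/56 - 504)*852 + J(218)) - 95724 = ((24/56 - 504)*852 + (88 + 218³ + 1526*218² + 126545*218)/(218*(1438 + 218))) - 95724 = ((24*(1/56) - 504)*852 + (1/218)*(88 + 10360232 + 1526*47524 + 27586810)/1656) - 95724 = ((3/7 - 504)*852 + (1/218)*(1/1656)*(88 + 10360232 + 72521624 + 27586810)) - 95724 = (-3525/7*852 + (1/218)*(1/1656)*110468754) - 95724 = (-3003300/7 + 6137153/20056) - 95724 = -60191224729/140392 - 95724 = -73630108537/140392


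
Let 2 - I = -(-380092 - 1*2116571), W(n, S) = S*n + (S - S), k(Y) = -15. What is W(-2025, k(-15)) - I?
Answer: 2527036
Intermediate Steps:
W(n, S) = S*n (W(n, S) = S*n + 0 = S*n)
I = -2496661 (I = 2 - (-1)*(-380092 - 1*2116571) = 2 - (-1)*(-380092 - 2116571) = 2 - (-1)*(-2496663) = 2 - 1*2496663 = 2 - 2496663 = -2496661)
W(-2025, k(-15)) - I = -15*(-2025) - 1*(-2496661) = 30375 + 2496661 = 2527036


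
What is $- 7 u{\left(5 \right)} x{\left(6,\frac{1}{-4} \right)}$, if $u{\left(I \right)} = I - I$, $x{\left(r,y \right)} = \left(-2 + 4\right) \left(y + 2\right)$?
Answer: $0$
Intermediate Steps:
$x{\left(r,y \right)} = 4 + 2 y$ ($x{\left(r,y \right)} = 2 \left(2 + y\right) = 4 + 2 y$)
$u{\left(I \right)} = 0$
$- 7 u{\left(5 \right)} x{\left(6,\frac{1}{-4} \right)} = \left(-7\right) 0 \left(4 + \frac{2}{-4}\right) = 0 \left(4 + 2 \left(- \frac{1}{4}\right)\right) = 0 \left(4 - \frac{1}{2}\right) = 0 \cdot \frac{7}{2} = 0$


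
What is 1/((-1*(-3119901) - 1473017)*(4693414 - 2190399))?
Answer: 1/4122175355260 ≈ 2.4259e-13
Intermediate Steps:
1/((-1*(-3119901) - 1473017)*(4693414 - 2190399)) = 1/((3119901 - 1473017)*2503015) = 1/(1646884*2503015) = 1/4122175355260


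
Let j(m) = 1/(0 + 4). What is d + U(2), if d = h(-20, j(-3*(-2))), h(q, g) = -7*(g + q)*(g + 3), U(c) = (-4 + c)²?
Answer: 7253/16 ≈ 453.31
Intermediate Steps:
j(m) = ¼ (j(m) = 1/4 = ¼)
h(q, g) = -7*(3 + g)*(g + q) (h(q, g) = -7*(g + q)*(3 + g) = -7*(3 + g)*(g + q))
d = 7189/16 (d = -21*¼ - 21*(-20) - 7*(¼)² - 7*¼*(-20) = -21/4 + 420 - 7*1/16 + 35 = -21/4 + 420 - 7/16 + 35 = 7189/16 ≈ 449.31)
d + U(2) = 7189/16 + (-4 + 2)² = 7189/16 + (-2)² = 7189/16 + 4 = 7253/16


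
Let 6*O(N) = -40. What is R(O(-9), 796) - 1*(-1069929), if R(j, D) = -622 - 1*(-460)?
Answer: 1069767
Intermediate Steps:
O(N) = -20/3 (O(N) = (⅙)*(-40) = -20/3)
R(j, D) = -162 (R(j, D) = -622 + 460 = -162)
R(O(-9), 796) - 1*(-1069929) = -162 - 1*(-1069929) = -162 + 1069929 = 1069767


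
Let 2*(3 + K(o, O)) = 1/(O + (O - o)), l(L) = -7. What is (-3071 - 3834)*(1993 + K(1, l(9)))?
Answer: -82444319/6 ≈ -1.3741e+7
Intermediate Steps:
K(o, O) = -3 + 1/(2*(-o + 2*O)) (K(o, O) = -3 + 1/(2*(O + (O - o))) = -3 + 1/(2*(-o + 2*O)))
(-3071 - 3834)*(1993 + K(1, l(9))) = (-3071 - 3834)*(1993 + (1 - 12*(-7) + 6*1)/(2*(-1*1 + 2*(-7)))) = -6905*(1993 + (1 + 84 + 6)/(2*(-1 - 14))) = -6905*(1993 + (½)*91/(-15)) = -6905*(1993 + (½)*(-1/15)*91) = -6905*(1993 - 91/30) = -6905*59699/30 = -82444319/6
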